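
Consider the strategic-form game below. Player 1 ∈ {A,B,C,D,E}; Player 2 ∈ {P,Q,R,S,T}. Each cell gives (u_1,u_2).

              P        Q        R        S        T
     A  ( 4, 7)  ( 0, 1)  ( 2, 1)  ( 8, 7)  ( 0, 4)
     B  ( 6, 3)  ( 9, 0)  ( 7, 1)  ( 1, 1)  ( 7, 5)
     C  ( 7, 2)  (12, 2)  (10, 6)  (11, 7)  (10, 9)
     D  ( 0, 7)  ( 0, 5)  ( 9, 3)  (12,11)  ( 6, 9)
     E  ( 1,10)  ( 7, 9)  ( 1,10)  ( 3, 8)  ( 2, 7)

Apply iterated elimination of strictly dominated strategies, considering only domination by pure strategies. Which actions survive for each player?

P1 drop A (C beats it: P:7>4 Q:12>0 R:10>2 S:11>8 T:10>0)
P1 drop B (C beats it: P:7>6 Q:12>9 R:10>7 S:11>1 T:10>7)
P1 drop E (C beats it: P:7>1 Q:12>7 R:10>1 S:11>3 T:10>2)
P2 drop P (S beats it: C:7>2 D:11>7)
P2 drop Q (S beats it: C:7>2 D:11>5)
P2 drop R (S beats it: C:7>6 D:11>3)
P1→{C,D} P2→{S,T}

Survivors P1:{C,D} P2:{S,T}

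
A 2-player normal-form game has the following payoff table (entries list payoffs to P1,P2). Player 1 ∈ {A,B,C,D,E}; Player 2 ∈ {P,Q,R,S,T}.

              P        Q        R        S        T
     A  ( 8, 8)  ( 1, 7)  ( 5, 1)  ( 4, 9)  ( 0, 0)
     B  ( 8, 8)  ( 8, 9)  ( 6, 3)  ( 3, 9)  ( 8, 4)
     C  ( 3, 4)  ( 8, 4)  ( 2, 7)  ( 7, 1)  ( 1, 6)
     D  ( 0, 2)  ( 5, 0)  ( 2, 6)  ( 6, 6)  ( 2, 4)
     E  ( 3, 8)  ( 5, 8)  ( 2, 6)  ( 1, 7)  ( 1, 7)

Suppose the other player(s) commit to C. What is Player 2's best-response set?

P2 best: {R}

u_2(P vs C) = 4
u_2(Q vs C) = 4
u_2(R vs C) = 7
u_2(S vs C) = 1
u_2(T vs C) = 6
max payoff 7 at {R}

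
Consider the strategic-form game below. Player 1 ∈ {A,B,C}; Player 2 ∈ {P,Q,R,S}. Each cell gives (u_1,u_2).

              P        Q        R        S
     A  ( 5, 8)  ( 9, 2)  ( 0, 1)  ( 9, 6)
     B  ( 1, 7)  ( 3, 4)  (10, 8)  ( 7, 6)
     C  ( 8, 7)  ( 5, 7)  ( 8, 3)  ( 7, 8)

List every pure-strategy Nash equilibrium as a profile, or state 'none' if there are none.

NE set: (B,R)

(A,P): not NE [P1→C gives 8>5]
(A,Q): not NE [P2→P gives 8>2]
(A,R): not NE [P1→B gives 10>0; P2→P gives 8>1]
(A,S): not NE [P2→P gives 8>6]
(B,P): not NE [P1→C gives 8>1; P2→R gives 8>7]
(B,Q): not NE [P1→A gives 9>3; P2→R gives 8>4]
(B,R): NE
(B,S): not NE [P1→A gives 9>7; P2→R gives 8>6]
(C,P): not NE [P2→S gives 8>7]
(C,Q): not NE [P1→A gives 9>5; P2→S gives 8>7]
(C,R): not NE [P1→B gives 10>8; P2→S gives 8>3]
(C,S): not NE [P1→A gives 9>7]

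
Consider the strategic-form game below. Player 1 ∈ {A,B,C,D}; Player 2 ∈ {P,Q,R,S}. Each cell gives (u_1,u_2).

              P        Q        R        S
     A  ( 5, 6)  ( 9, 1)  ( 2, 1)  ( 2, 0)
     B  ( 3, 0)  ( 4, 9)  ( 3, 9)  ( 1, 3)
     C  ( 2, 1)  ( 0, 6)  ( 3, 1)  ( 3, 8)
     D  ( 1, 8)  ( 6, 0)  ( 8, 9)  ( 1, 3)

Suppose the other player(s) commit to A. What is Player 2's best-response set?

argmax u_2 = {P}

u_2(P vs A) = 6
u_2(Q vs A) = 1
u_2(R vs A) = 1
u_2(S vs A) = 0
max payoff 6 at {P}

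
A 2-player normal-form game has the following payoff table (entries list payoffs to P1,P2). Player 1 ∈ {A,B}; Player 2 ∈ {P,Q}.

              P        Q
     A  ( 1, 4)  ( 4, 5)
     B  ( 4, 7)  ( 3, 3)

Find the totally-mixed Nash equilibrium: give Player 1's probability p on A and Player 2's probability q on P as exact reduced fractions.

P1 indiff ⇒ q·1+(1-q)·4 = q·4+(1-q)·3 ⇒ q(-3) = (1-q)(-1) ⇒ q = 1/4
P2 indiff ⇒ p·4+(1-p)·7 = p·5+(1-p)·3 ⇒ p(-1) = (1-p)(-4) ⇒ p = 4/5

p=4/5, q=1/4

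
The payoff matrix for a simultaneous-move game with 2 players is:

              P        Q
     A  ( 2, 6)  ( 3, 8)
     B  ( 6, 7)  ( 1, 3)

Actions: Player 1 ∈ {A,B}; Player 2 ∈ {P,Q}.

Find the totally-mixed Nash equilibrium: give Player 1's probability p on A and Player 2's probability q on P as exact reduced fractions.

P1 indiff ⇒ q·2+(1-q)·3 = q·6+(1-q)·1 ⇒ q(-4) = (1-q)(-2) ⇒ q = 1/3
P2 indiff ⇒ p·6+(1-p)·7 = p·8+(1-p)·3 ⇒ p(-2) = (1-p)(-4) ⇒ p = 2/3

p=2/3, q=1/3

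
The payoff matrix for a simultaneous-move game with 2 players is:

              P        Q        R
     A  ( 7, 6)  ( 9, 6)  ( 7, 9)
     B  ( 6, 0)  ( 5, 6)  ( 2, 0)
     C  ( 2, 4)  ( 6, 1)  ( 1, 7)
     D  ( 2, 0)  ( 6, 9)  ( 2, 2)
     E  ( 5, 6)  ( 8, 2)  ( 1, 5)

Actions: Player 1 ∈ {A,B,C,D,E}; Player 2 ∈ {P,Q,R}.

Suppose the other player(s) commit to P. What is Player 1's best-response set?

P1 best: {A}

u_1(A vs P) = 7
u_1(B vs P) = 6
u_1(C vs P) = 2
u_1(D vs P) = 2
u_1(E vs P) = 5
max payoff 7 at {A}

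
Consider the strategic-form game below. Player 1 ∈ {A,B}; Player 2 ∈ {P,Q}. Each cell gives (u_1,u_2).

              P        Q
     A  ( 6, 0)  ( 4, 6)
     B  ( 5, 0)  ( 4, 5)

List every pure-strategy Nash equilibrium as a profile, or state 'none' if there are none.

(A,P): not NE [P2→Q gives 6>0]
(A,Q): NE
(B,P): not NE [P1→A gives 6>5; P2→Q gives 5>0]
(B,Q): NE

Nash profiles: (A,Q), (B,Q)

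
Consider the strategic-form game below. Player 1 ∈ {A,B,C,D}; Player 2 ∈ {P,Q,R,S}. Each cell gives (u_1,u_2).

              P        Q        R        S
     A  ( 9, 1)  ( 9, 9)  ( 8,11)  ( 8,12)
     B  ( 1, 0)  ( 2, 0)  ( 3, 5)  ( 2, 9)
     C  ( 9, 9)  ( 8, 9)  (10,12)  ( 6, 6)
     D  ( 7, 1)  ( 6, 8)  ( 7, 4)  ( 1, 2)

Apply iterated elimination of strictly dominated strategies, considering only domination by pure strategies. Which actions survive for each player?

Survivors P1:{A,C} P2:{R,S}

P1 drop B (A beats it: P:9>1 Q:9>2 R:8>3 S:8>2)
P1 drop D (A beats it: P:9>7 Q:9>6 R:8>7 S:8>1)
P2 drop P (R beats it: A:11>1 C:12>9)
P2 drop Q (R beats it: A:11>9 C:12>9)
P1→{A,C} P2→{R,S}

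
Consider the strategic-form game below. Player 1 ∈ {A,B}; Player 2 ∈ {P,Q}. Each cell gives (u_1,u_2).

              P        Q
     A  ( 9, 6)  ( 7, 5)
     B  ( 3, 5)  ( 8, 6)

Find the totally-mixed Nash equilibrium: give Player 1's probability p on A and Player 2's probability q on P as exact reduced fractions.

p=1/2, q=1/7

P1 indiff ⇒ q·9+(1-q)·7 = q·3+(1-q)·8 ⇒ q(6) = (1-q)(1) ⇒ q = 1/7
P2 indiff ⇒ p·6+(1-p)·5 = p·5+(1-p)·6 ⇒ p(1) = (1-p)(1) ⇒ p = 1/2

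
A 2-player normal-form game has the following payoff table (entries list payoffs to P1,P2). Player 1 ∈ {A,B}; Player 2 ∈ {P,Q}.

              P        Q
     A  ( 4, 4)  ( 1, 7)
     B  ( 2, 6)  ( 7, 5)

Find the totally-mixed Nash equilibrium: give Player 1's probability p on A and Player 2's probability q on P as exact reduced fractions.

P1 indiff ⇒ q·4+(1-q)·1 = q·2+(1-q)·7 ⇒ q(2) = (1-q)(6) ⇒ q = 3/4
P2 indiff ⇒ p·4+(1-p)·6 = p·7+(1-p)·5 ⇒ p(-3) = (1-p)(-1) ⇒ p = 1/4

p=1/4, q=3/4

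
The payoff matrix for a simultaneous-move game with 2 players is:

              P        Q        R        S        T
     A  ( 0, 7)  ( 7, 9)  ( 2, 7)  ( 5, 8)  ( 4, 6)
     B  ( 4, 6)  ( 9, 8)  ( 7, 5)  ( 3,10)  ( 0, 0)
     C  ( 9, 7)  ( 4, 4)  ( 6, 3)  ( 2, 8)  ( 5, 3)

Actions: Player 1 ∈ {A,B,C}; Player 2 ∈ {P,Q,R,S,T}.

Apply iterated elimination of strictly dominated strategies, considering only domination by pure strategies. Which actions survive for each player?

P2 drop P (S beats it: A:8>7 B:10>6 C:8>7)
P2 drop R (Q beats it: A:9>7 B:8>5 C:4>3)
P2 drop T (Q beats it: A:9>6 B:8>0 C:4>3)
P1 drop C (A beats it: Q:7>4 S:5>2)
P1→{A,B} P2→{Q,S}

Survivors P1:{A,B} P2:{Q,S}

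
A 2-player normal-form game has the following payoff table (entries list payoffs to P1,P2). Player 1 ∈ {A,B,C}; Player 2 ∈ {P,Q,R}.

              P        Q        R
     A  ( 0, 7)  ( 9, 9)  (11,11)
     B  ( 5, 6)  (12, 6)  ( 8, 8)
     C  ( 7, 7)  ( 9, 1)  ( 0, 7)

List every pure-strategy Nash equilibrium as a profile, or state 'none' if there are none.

(A,P): not NE [P1→C gives 7>0; P2→R gives 11>7]
(A,Q): not NE [P1→B gives 12>9; P2→R gives 11>9]
(A,R): NE
(B,P): not NE [P1→C gives 7>5; P2→R gives 8>6]
(B,Q): not NE [P2→R gives 8>6]
(B,R): not NE [P1→A gives 11>8]
(C,P): NE
(C,Q): not NE [P1→B gives 12>9; P2→R gives 7>1]
(C,R): not NE [P1→A gives 11>0]

NE set: (A,R), (C,P)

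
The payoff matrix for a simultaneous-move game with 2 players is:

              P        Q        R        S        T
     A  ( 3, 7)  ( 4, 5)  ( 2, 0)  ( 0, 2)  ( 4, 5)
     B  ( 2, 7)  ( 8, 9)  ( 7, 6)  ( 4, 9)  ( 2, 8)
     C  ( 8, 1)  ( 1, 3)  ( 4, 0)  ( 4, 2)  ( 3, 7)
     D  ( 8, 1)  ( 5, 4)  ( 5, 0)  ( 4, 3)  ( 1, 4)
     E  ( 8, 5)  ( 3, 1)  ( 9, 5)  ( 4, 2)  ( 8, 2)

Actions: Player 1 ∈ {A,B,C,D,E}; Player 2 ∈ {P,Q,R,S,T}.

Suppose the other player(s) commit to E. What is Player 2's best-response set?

u_2(P vs E) = 5
u_2(Q vs E) = 1
u_2(R vs E) = 5
u_2(S vs E) = 2
u_2(T vs E) = 2
max payoff 5 at {P,R}

argmax u_2 = {P,R}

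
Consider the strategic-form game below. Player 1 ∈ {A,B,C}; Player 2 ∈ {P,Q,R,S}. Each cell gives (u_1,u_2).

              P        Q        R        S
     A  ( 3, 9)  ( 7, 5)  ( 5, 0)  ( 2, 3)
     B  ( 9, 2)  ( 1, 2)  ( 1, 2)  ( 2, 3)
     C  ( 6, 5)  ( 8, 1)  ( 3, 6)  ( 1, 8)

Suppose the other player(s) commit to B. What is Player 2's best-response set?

u_2(P vs B) = 2
u_2(Q vs B) = 2
u_2(R vs B) = 2
u_2(S vs B) = 3
max payoff 3 at {S}

P2 best: {S}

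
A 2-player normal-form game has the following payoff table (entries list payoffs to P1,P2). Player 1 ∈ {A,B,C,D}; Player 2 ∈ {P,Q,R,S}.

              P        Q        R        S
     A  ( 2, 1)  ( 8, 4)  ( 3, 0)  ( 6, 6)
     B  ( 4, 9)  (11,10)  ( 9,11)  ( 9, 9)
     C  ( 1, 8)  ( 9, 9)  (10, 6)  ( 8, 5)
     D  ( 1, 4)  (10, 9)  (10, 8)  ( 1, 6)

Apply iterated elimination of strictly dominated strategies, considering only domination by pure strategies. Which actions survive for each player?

Remaining: P1:{B,C,D} P2:{Q,R}

P1 drop A (B beats it: P:4>2 Q:11>8 R:9>3 S:9>6)
P2 drop P (Q beats it: B:10>9 C:9>8 D:9>4)
P2 drop S (Q beats it: B:10>9 C:9>5 D:9>6)
P1→{B,C,D} P2→{Q,R}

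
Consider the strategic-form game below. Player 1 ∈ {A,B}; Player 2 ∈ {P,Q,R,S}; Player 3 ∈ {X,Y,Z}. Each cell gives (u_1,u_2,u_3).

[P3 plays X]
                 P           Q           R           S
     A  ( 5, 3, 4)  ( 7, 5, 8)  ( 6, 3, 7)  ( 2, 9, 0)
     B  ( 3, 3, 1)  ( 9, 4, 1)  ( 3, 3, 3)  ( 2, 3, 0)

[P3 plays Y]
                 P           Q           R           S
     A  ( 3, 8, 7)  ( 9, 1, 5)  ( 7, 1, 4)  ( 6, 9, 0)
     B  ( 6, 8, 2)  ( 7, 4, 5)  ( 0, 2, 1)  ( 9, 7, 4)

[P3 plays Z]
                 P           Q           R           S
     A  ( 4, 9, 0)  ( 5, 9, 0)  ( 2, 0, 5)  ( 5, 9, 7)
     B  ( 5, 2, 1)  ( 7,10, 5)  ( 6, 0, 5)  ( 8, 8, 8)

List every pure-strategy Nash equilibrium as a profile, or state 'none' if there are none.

(A,P,X): not NE [P2→S gives 9>3; P3→Y gives 7>4]
(A,P,Y): not NE [P1→B gives 6>3; P2→S gives 9>8]
(A,P,Z): not NE [P1→B gives 5>4; P3→Y gives 7>0]
(A,Q,X): not NE [P1→B gives 9>7; P2→S gives 9>5]
(A,Q,Y): not NE [P2→S gives 9>1; P3→X gives 8>5]
(A,Q,Z): not NE [P1→B gives 7>5; P3→X gives 8>0]
(A,R,X): not NE [P2→S gives 9>3]
(A,R,Y): not NE [P2→S gives 9>1; P3→X gives 7>4]
(A,R,Z): not NE [P1→B gives 6>2; P2→S gives 9>0; P3→X gives 7>5]
(A,S,X): not NE [P3→Z gives 7>0]
(A,S,Y): not NE [P1→B gives 9>6; P3→Z gives 7>0]
(A,S,Z): not NE [P1→B gives 8>5]
(B,P,X): not NE [P1→A gives 5>3; P2→Q gives 4>3; P3→Y gives 2>1]
(B,P,Y): NE
(B,P,Z): not NE [P2→Q gives 10>2; P3→Y gives 2>1]
(B,Q,X): not NE [P3→Z gives 5>1]
(B,Q,Y): not NE [P1→A gives 9>7; P2→P gives 8>4]
(B,Q,Z): NE
(B,R,X): not NE [P1→A gives 6>3; P2→Q gives 4>3; P3→Z gives 5>3]
(B,R,Y): not NE [P1→A gives 7>0; P2→P gives 8>2; P3→Z gives 5>1]
(B,R,Z): not NE [P2→Q gives 10>0]
(B,S,X): not NE [P2→Q gives 4>3; P3→Z gives 8>0]
(B,S,Y): not NE [P2→P gives 8>7; P3→Z gives 8>4]
(B,S,Z): not NE [P2→Q gives 10>8]

Nash profiles: (B,P,Y), (B,Q,Z)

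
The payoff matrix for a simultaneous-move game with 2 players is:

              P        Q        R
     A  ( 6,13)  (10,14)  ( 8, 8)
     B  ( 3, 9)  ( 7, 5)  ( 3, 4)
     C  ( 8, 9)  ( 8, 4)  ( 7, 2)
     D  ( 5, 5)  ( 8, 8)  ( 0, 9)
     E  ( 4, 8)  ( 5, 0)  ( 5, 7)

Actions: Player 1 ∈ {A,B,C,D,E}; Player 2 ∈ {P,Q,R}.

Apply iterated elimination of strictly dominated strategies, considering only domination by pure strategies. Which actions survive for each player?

P1 drop B (A beats it: P:6>3 Q:10>7 R:8>3)
P1 drop D (A beats it: P:6>5 Q:10>8 R:8>0)
P1 drop E (A beats it: P:6>4 Q:10>5 R:8>5)
P2 drop R (P beats it: A:13>8 C:9>2)
P1→{A,C} P2→{P,Q}

Remaining: P1:{A,C} P2:{P,Q}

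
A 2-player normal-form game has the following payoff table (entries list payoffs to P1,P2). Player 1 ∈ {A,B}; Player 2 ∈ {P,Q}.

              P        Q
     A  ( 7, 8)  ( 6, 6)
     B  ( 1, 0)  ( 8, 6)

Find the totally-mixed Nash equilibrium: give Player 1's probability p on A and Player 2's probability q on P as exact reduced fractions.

P1 indiff ⇒ q·7+(1-q)·6 = q·1+(1-q)·8 ⇒ q(6) = (1-q)(2) ⇒ q = 1/4
P2 indiff ⇒ p·8+(1-p)·0 = p·6+(1-p)·6 ⇒ p(2) = (1-p)(6) ⇒ p = 3/4

P1 mixes 3/4 on A; P2 mixes 1/4 on P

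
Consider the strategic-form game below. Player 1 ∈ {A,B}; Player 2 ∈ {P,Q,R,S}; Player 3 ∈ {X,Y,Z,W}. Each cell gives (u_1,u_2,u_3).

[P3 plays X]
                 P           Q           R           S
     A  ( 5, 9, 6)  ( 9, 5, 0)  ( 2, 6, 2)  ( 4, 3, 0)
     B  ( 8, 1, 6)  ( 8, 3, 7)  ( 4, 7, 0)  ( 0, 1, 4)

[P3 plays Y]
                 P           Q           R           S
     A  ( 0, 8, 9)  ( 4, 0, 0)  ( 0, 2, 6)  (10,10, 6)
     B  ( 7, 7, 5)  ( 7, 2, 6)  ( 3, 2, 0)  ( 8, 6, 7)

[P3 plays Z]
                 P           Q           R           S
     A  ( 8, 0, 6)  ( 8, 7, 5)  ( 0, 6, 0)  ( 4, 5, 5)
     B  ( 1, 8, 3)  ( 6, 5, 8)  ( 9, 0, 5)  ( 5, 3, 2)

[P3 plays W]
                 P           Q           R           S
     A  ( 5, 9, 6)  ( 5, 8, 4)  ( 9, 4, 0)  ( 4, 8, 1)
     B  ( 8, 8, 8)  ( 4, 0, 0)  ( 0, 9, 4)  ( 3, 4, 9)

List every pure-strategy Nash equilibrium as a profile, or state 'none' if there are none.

Nash profiles: (A,Q,Z), (A,S,Y)

(A,P,X): not NE [P1→B gives 8>5; P3→Y gives 9>6]
(A,P,Y): not NE [P1→B gives 7>0; P2→S gives 10>8]
(A,P,Z): not NE [P2→Q gives 7>0; P3→Y gives 9>6]
(A,P,W): not NE [P1→B gives 8>5; P3→Y gives 9>6]
(A,Q,X): not NE [P2→P gives 9>5; P3→Z gives 5>0]
(A,Q,Y): not NE [P1→B gives 7>4; P2→S gives 10>0; P3→Z gives 5>0]
(A,Q,Z): NE
(A,Q,W): not NE [P2→P gives 9>8; P3→Z gives 5>4]
(A,R,X): not NE [P1→B gives 4>2; P2→P gives 9>6; P3→Y gives 6>2]
(A,R,Y): not NE [P1→B gives 3>0; P2→S gives 10>2]
(A,R,Z): not NE [P1→B gives 9>0; P2→Q gives 7>6; P3→Y gives 6>0]
(A,R,W): not NE [P2→P gives 9>4; P3→Y gives 6>0]
(A,S,X): not NE [P2→P gives 9>3; P3→Y gives 6>0]
(A,S,Y): NE
(A,S,Z): not NE [P1→B gives 5>4; P2→Q gives 7>5; P3→Y gives 6>5]
(A,S,W): not NE [P2→P gives 9>8; P3→Y gives 6>1]
(B,P,X): not NE [P2→R gives 7>1; P3→W gives 8>6]
(B,P,Y): not NE [P3→W gives 8>5]
(B,P,Z): not NE [P1→A gives 8>1; P3→W gives 8>3]
(B,P,W): not NE [P2→R gives 9>8]
(B,Q,X): not NE [P1→A gives 9>8; P2→R gives 7>3; P3→Z gives 8>7]
(B,Q,Y): not NE [P2→P gives 7>2; P3→Z gives 8>6]
(B,Q,Z): not NE [P1→A gives 8>6; P2→P gives 8>5]
(B,Q,W): not NE [P1→A gives 5>4; P2→R gives 9>0; P3→Z gives 8>0]
(B,R,X): not NE [P3→Z gives 5>0]
(B,R,Y): not NE [P2→P gives 7>2; P3→Z gives 5>0]
(B,R,Z): not NE [P2→P gives 8>0]
(B,R,W): not NE [P1→A gives 9>0; P3→Z gives 5>4]
(B,S,X): not NE [P1→A gives 4>0; P2→R gives 7>1; P3→W gives 9>4]
(B,S,Y): not NE [P1→A gives 10>8; P2→P gives 7>6; P3→W gives 9>7]
(B,S,Z): not NE [P2→P gives 8>3; P3→W gives 9>2]
(B,S,W): not NE [P1→A gives 4>3; P2→R gives 9>4]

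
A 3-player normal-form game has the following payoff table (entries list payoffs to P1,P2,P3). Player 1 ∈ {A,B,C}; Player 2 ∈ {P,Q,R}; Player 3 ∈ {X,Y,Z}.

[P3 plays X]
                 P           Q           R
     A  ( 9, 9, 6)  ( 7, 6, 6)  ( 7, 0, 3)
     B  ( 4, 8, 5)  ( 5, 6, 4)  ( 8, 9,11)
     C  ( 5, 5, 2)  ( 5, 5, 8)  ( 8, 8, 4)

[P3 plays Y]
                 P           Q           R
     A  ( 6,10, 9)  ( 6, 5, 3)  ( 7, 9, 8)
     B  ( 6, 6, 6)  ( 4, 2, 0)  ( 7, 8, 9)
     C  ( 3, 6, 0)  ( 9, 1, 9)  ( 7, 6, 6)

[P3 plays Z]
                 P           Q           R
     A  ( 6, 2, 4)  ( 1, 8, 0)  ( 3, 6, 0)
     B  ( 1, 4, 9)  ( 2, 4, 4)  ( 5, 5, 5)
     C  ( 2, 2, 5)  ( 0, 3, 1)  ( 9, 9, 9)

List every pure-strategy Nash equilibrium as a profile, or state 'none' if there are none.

PSNE = {(A,P,Y), (B,R,X), (C,R,Z)}

(A,P,X): not NE [P3→Y gives 9>6]
(A,P,Y): NE
(A,P,Z): not NE [P2→Q gives 8>2; P3→Y gives 9>4]
(A,Q,X): not NE [P2→P gives 9>6]
(A,Q,Y): not NE [P1→C gives 9>6; P2→P gives 10>5; P3→X gives 6>3]
(A,Q,Z): not NE [P1→B gives 2>1; P3→X gives 6>0]
(A,R,X): not NE [P1→C gives 8>7; P2→P gives 9>0; P3→Y gives 8>3]
(A,R,Y): not NE [P2→P gives 10>9]
(A,R,Z): not NE [P1→C gives 9>3; P2→Q gives 8>6; P3→Y gives 8>0]
(B,P,X): not NE [P1→A gives 9>4; P2→R gives 9>8; P3→Z gives 9>5]
(B,P,Y): not NE [P2→R gives 8>6; P3→Z gives 9>6]
(B,P,Z): not NE [P1→A gives 6>1; P2→R gives 5>4]
(B,Q,X): not NE [P1→A gives 7>5; P2→R gives 9>6]
(B,Q,Y): not NE [P1→C gives 9>4; P2→R gives 8>2; P3→Z gives 4>0]
(B,Q,Z): not NE [P2→R gives 5>4]
(B,R,X): NE
(B,R,Y): not NE [P3→X gives 11>9]
(B,R,Z): not NE [P1→C gives 9>5; P3→X gives 11>5]
(C,P,X): not NE [P1→A gives 9>5; P2→R gives 8>5; P3→Z gives 5>2]
(C,P,Y): not NE [P1→B gives 6>3; P3→Z gives 5>0]
(C,P,Z): not NE [P1→A gives 6>2; P2→R gives 9>2]
(C,Q,X): not NE [P1→A gives 7>5; P2→R gives 8>5; P3→Y gives 9>8]
(C,Q,Y): not NE [P2→R gives 6>1]
(C,Q,Z): not NE [P1→B gives 2>0; P2→R gives 9>3; P3→Y gives 9>1]
(C,R,X): not NE [P3→Z gives 9>4]
(C,R,Y): not NE [P3→Z gives 9>6]
(C,R,Z): NE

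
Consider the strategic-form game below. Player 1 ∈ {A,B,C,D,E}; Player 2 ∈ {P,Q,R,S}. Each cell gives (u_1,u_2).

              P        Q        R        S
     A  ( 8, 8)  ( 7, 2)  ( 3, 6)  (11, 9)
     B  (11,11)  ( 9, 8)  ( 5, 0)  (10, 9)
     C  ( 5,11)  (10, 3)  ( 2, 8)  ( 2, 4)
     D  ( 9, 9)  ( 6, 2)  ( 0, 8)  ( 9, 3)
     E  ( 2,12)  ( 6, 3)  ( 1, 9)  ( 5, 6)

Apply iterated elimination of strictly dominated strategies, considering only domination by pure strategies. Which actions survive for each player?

P1 drop D (B beats it: P:11>9 Q:9>6 R:5>0 S:10>9)
P1 drop E (A beats it: P:8>2 Q:7>6 R:3>1 S:11>5)
P2 drop Q (P beats it: A:8>2 B:11>8 C:11>3)
P1 drop C (A beats it: P:8>5 R:3>2 S:11>2)
P2 drop R (P beats it: A:8>6 B:11>0)
P1→{A,B} P2→{P,S}

IESDS → P1:{A,B} P2:{P,S}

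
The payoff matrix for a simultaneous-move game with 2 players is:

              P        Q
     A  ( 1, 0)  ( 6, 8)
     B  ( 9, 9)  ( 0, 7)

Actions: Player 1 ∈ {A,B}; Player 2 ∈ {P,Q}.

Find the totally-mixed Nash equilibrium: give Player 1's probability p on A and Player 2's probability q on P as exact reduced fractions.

(p,q) = (1/5, 3/7)

P1 indiff ⇒ q·1+(1-q)·6 = q·9+(1-q)·0 ⇒ q(-8) = (1-q)(-6) ⇒ q = 3/7
P2 indiff ⇒ p·0+(1-p)·9 = p·8+(1-p)·7 ⇒ p(-8) = (1-p)(-2) ⇒ p = 1/5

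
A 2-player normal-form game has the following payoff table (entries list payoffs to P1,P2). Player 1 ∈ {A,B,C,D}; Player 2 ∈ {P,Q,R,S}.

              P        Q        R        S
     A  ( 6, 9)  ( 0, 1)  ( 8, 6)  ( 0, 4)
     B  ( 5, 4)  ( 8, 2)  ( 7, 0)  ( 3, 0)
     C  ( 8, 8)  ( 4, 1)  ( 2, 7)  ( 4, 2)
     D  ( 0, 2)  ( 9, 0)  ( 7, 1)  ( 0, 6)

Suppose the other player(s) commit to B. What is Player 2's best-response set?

argmax u_2 = {P}

u_2(P vs B) = 4
u_2(Q vs B) = 2
u_2(R vs B) = 0
u_2(S vs B) = 0
max payoff 4 at {P}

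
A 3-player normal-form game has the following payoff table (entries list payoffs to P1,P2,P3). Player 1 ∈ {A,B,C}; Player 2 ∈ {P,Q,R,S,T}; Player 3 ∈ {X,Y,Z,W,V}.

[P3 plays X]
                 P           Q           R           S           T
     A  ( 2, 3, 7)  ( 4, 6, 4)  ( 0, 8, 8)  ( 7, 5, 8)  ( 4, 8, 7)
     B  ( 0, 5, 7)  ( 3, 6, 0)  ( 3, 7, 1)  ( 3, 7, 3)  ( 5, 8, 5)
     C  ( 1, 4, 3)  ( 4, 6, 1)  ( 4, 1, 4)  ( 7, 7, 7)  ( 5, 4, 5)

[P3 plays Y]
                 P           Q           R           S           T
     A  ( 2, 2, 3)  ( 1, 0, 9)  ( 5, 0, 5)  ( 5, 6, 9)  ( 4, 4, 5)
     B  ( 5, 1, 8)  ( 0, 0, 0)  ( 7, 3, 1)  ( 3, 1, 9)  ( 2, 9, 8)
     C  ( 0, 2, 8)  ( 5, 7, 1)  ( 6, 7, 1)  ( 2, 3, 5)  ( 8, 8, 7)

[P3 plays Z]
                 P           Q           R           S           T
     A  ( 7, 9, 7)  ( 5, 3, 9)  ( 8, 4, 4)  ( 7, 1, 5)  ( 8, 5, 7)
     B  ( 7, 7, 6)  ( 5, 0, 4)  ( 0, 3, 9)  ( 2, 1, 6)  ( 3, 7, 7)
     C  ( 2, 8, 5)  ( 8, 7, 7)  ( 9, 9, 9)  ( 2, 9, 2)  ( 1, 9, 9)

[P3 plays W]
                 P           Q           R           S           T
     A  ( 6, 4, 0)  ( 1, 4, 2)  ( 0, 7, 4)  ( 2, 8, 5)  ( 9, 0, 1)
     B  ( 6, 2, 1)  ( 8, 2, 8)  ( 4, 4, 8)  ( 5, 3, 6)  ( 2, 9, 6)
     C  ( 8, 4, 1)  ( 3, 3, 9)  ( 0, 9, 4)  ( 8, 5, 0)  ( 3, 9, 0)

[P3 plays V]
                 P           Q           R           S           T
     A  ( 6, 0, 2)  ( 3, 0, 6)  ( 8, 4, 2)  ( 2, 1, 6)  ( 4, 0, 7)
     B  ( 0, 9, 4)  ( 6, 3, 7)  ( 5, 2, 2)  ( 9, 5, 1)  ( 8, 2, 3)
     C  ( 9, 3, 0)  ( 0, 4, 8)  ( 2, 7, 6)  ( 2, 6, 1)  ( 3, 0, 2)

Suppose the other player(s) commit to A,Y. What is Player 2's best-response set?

P2 best: {S}

u_2(P vs A,Y) = 2
u_2(Q vs A,Y) = 0
u_2(R vs A,Y) = 0
u_2(S vs A,Y) = 6
u_2(T vs A,Y) = 4
max payoff 6 at {S}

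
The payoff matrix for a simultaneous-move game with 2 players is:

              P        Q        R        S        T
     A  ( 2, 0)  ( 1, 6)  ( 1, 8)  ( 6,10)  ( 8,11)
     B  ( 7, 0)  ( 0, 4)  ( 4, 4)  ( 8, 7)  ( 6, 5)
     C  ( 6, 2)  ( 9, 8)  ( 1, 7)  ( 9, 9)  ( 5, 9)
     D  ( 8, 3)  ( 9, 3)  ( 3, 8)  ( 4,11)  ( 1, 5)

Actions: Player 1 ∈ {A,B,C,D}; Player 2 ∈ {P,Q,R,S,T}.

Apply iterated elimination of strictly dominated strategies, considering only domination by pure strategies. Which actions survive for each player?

P2 drop P (R beats it: A:8>0 B:4>0 C:7>2 D:8>3)
P2 drop Q (S beats it: A:10>6 B:7>4 C:9>8 D:11>3)
P1 drop D (B beats it: R:4>3 S:8>4 T:6>1)
P2 drop R (S beats it: A:10>8 B:7>4 C:9>7)
P1→{A,B,C} P2→{S,T}

Survivors P1:{A,B,C} P2:{S,T}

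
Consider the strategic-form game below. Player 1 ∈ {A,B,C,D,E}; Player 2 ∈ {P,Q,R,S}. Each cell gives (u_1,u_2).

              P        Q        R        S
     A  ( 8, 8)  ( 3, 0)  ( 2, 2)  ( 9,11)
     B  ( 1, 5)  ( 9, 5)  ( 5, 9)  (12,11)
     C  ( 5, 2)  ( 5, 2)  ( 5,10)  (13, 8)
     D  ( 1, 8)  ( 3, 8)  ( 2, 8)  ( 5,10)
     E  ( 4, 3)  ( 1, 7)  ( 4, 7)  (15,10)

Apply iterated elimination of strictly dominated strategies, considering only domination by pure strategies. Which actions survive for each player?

IESDS → P1:{B,C,E} P2:{R,S}

P1 drop D (C beats it: P:5>1 Q:5>3 R:5>2 S:13>5)
P2 drop P (S beats it: A:11>8 B:11>5 C:8>2 E:10>3)
P1 drop A (B beats it: Q:9>3 R:5>2 S:12>9)
P2 drop Q (S beats it: B:11>5 C:8>2 E:10>7)
P1→{B,C,E} P2→{R,S}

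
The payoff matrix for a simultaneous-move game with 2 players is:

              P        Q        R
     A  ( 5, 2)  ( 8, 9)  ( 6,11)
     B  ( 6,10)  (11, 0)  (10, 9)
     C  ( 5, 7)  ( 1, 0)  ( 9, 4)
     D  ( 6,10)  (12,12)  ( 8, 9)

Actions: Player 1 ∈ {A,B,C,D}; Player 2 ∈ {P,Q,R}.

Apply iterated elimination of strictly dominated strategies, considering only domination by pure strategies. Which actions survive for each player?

P1 drop A (B beats it: P:6>5 Q:11>8 R:10>6)
P1 drop C (B beats it: P:6>5 Q:11>1 R:10>9)
P2 drop R (P beats it: B:10>9 D:10>9)
P1→{B,D} P2→{P,Q}

Remaining: P1:{B,D} P2:{P,Q}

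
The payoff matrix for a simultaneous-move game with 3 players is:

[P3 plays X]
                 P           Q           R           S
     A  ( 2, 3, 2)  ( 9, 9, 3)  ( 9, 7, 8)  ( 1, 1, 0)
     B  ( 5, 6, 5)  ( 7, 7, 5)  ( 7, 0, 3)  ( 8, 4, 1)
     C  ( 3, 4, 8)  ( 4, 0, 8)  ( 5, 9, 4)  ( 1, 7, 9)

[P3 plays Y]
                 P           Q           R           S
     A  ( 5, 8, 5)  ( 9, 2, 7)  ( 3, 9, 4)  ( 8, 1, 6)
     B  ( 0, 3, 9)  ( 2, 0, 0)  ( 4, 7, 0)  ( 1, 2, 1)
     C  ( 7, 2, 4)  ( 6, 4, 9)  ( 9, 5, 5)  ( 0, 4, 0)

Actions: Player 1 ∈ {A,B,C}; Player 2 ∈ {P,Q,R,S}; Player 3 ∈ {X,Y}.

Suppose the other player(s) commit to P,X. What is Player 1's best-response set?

argmax u_1 = {B}

u_1(A vs P,X) = 2
u_1(B vs P,X) = 5
u_1(C vs P,X) = 3
max payoff 5 at {B}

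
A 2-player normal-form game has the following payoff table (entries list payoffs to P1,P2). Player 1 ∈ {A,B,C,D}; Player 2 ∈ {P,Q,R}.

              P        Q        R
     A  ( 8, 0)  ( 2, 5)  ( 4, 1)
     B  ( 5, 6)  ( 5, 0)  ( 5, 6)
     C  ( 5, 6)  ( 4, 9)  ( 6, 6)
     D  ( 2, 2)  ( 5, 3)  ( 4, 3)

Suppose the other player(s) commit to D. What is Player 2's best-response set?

u_2(P vs D) = 2
u_2(Q vs D) = 3
u_2(R vs D) = 3
max payoff 3 at {Q,R}

argmax u_2 = {Q,R}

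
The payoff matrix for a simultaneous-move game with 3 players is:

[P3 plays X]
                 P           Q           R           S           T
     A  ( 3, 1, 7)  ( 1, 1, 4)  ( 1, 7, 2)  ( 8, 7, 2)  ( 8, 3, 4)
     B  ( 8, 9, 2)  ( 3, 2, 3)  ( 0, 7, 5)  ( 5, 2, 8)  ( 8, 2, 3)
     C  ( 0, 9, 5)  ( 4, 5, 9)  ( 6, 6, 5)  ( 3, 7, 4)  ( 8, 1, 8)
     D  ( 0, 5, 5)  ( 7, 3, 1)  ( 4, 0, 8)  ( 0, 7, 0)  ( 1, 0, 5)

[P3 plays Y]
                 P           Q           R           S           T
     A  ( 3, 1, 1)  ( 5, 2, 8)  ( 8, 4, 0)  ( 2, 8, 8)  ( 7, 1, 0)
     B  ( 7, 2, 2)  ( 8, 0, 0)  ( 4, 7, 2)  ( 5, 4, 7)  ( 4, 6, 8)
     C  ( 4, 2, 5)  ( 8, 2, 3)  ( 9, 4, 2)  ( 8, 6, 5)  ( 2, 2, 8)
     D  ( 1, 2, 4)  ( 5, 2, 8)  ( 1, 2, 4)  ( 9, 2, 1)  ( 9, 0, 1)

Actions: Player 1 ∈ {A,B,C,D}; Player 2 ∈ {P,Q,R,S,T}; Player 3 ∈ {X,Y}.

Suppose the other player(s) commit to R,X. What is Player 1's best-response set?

u_1(A vs R,X) = 1
u_1(B vs R,X) = 0
u_1(C vs R,X) = 6
u_1(D vs R,X) = 4
max payoff 6 at {C}

P1 best: {C}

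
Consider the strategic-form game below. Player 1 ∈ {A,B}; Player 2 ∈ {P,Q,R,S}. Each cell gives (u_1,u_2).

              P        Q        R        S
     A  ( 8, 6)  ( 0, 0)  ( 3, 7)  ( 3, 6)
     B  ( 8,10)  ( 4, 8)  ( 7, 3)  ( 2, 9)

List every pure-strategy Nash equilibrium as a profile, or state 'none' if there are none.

PSNE = {(B,P)}

(A,P): not NE [P2→R gives 7>6]
(A,Q): not NE [P1→B gives 4>0; P2→R gives 7>0]
(A,R): not NE [P1→B gives 7>3]
(A,S): not NE [P2→R gives 7>6]
(B,P): NE
(B,Q): not NE [P2→P gives 10>8]
(B,R): not NE [P2→P gives 10>3]
(B,S): not NE [P1→A gives 3>2; P2→P gives 10>9]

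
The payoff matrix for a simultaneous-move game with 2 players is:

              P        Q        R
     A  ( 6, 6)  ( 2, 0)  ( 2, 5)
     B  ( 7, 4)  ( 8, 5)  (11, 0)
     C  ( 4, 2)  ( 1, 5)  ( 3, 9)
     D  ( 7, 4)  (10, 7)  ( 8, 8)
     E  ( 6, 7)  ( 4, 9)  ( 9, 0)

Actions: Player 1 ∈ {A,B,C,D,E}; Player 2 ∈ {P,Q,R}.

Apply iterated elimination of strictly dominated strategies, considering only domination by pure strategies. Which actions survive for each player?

P1 drop A (B beats it: P:7>6 Q:8>2 R:11>2)
P1 drop C (B beats it: P:7>4 Q:8>1 R:11>3)
P1 drop E (B beats it: P:7>6 Q:8>4 R:11>9)
P2 drop P (Q beats it: B:5>4 D:7>4)
P1→{B,D} P2→{Q,R}

Survivors P1:{B,D} P2:{Q,R}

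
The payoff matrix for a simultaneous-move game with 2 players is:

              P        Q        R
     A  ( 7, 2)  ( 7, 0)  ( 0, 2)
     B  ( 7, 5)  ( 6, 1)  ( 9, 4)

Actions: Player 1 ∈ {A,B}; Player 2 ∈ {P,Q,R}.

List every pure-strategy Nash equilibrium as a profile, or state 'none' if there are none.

(A,P): NE
(A,Q): not NE [P2→R gives 2>0]
(A,R): not NE [P1→B gives 9>0]
(B,P): NE
(B,Q): not NE [P1→A gives 7>6; P2→P gives 5>1]
(B,R): not NE [P2→P gives 5>4]

Nash profiles: (A,P), (B,P)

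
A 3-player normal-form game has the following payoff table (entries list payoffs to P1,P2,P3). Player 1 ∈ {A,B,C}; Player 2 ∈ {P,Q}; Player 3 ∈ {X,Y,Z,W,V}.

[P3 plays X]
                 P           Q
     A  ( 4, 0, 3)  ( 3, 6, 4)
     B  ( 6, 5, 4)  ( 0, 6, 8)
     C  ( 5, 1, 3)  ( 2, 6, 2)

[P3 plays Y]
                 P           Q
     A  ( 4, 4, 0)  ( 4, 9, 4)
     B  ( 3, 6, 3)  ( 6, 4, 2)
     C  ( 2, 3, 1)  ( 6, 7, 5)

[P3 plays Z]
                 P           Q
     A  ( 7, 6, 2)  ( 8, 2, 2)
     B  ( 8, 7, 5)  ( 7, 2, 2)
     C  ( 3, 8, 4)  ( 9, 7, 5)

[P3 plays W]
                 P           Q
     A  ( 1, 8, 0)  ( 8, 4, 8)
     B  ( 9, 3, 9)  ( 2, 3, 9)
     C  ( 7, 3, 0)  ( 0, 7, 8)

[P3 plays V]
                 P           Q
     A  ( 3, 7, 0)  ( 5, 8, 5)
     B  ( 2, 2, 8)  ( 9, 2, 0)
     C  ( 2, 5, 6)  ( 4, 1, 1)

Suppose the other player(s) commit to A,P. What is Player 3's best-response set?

u_3(X vs A,P) = 3
u_3(Y vs A,P) = 0
u_3(Z vs A,P) = 2
u_3(W vs A,P) = 0
u_3(V vs A,P) = 0
max payoff 3 at {X}

argmax u_3 = {X}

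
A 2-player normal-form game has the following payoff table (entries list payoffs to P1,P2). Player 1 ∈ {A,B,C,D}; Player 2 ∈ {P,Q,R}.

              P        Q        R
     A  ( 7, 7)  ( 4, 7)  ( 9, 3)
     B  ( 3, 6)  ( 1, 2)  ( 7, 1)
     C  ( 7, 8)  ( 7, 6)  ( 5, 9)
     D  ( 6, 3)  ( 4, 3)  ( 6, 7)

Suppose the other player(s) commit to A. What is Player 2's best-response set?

u_2(P vs A) = 7
u_2(Q vs A) = 7
u_2(R vs A) = 3
max payoff 7 at {P,Q}

argmax u_2 = {P,Q}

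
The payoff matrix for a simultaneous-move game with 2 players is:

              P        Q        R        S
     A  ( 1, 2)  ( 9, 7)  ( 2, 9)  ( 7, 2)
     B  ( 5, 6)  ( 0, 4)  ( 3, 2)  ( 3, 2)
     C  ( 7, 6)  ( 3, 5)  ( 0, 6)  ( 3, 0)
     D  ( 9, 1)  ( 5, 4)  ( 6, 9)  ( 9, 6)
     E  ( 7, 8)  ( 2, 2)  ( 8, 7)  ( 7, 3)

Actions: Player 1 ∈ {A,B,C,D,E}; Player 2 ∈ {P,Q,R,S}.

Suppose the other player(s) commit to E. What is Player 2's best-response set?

u_2(P vs E) = 8
u_2(Q vs E) = 2
u_2(R vs E) = 7
u_2(S vs E) = 3
max payoff 8 at {P}

argmax u_2 = {P}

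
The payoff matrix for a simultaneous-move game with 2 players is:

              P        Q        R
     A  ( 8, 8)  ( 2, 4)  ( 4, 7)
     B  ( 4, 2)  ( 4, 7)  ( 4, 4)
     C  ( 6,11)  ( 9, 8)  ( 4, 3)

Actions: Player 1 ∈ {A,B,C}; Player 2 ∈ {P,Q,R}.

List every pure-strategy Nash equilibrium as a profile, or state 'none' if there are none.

Nash profiles: (A,P)

(A,P): NE
(A,Q): not NE [P1→C gives 9>2; P2→P gives 8>4]
(A,R): not NE [P2→P gives 8>7]
(B,P): not NE [P1→A gives 8>4; P2→Q gives 7>2]
(B,Q): not NE [P1→C gives 9>4]
(B,R): not NE [P2→Q gives 7>4]
(C,P): not NE [P1→A gives 8>6]
(C,Q): not NE [P2→P gives 11>8]
(C,R): not NE [P2→P gives 11>3]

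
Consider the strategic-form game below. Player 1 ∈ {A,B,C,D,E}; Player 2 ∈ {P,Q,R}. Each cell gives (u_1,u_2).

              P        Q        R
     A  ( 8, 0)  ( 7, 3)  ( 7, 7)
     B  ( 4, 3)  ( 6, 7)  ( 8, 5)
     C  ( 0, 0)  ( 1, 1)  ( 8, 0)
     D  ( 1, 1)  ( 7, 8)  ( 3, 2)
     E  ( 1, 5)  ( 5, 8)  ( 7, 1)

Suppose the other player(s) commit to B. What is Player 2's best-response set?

P2 best: {Q}

u_2(P vs B) = 3
u_2(Q vs B) = 7
u_2(R vs B) = 5
max payoff 7 at {Q}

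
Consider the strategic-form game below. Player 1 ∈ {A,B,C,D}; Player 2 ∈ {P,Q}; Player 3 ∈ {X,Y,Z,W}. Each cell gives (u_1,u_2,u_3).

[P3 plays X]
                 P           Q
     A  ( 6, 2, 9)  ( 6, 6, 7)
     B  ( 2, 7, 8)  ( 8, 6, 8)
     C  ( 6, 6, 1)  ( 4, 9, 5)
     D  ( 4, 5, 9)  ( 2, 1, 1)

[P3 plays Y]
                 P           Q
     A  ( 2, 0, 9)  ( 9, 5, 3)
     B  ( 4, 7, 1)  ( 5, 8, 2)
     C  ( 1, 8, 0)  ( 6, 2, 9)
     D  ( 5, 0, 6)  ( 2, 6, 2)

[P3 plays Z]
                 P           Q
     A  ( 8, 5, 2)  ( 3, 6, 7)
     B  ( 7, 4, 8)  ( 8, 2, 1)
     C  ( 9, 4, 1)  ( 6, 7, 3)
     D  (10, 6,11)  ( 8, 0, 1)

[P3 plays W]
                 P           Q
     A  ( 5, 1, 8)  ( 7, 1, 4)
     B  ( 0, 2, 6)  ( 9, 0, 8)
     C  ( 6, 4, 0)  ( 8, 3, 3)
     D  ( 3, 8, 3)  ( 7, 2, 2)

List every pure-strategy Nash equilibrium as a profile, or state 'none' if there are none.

(A,P,X): not NE [P2→Q gives 6>2]
(A,P,Y): not NE [P1→D gives 5>2; P2→Q gives 5>0]
(A,P,Z): not NE [P1→D gives 10>8; P2→Q gives 6>5; P3→Y gives 9>2]
(A,P,W): not NE [P1→C gives 6>5; P3→Y gives 9>8]
(A,Q,X): not NE [P1→B gives 8>6]
(A,Q,Y): not NE [P3→Z gives 7>3]
(A,Q,Z): not NE [P1→D gives 8>3]
(A,Q,W): not NE [P1→B gives 9>7; P3→Z gives 7>4]
(B,P,X): not NE [P1→C gives 6>2]
(B,P,Y): not NE [P1→D gives 5>4; P2→Q gives 8>7; P3→Z gives 8>1]
(B,P,Z): not NE [P1→D gives 10>7]
(B,P,W): not NE [P1→C gives 6>0; P3→Z gives 8>6]
(B,Q,X): not NE [P2→P gives 7>6]
(B,Q,Y): not NE [P1→A gives 9>5; P3→W gives 8>2]
(B,Q,Z): not NE [P2→P gives 4>2; P3→W gives 8>1]
(B,Q,W): not NE [P2→P gives 2>0]
(C,P,X): not NE [P2→Q gives 9>6]
(C,P,Y): not NE [P1→D gives 5>1; P3→Z gives 1>0]
(C,P,Z): not NE [P1→D gives 10>9; P2→Q gives 7>4]
(C,P,W): not NE [P3→Z gives 1>0]
(C,Q,X): not NE [P1→B gives 8>4; P3→Y gives 9>5]
(C,Q,Y): not NE [P1→A gives 9>6; P2→P gives 8>2]
(C,Q,Z): not NE [P1→D gives 8>6; P3→Y gives 9>3]
(C,Q,W): not NE [P1→B gives 9>8; P2→P gives 4>3; P3→Y gives 9>3]
(D,P,X): not NE [P1→C gives 6>4; P3→Z gives 11>9]
(D,P,Y): not NE [P2→Q gives 6>0; P3→Z gives 11>6]
(D,P,Z): NE
(D,P,W): not NE [P1→C gives 6>3; P3→Z gives 11>3]
(D,Q,X): not NE [P1→B gives 8>2; P2→P gives 5>1; P3→W gives 2>1]
(D,Q,Y): not NE [P1→A gives 9>2]
(D,Q,Z): not NE [P2→P gives 6>0; P3→W gives 2>1]
(D,Q,W): not NE [P1→B gives 9>7; P2→P gives 8>2]

NE set: (D,P,Z)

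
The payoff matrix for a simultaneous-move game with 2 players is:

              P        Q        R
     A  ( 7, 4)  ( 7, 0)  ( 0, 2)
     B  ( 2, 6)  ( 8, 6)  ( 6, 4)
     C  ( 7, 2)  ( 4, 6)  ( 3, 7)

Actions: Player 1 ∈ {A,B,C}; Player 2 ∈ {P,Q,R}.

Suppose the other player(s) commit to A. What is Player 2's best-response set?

BR_2 = {P}

u_2(P vs A) = 4
u_2(Q vs A) = 0
u_2(R vs A) = 2
max payoff 4 at {P}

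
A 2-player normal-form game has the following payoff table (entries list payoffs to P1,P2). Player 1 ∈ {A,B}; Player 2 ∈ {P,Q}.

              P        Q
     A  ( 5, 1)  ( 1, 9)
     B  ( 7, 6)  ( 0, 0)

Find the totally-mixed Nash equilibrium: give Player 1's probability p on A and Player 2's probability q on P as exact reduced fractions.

p=3/7, q=1/3

P1 indiff ⇒ q·5+(1-q)·1 = q·7+(1-q)·0 ⇒ q(-2) = (1-q)(-1) ⇒ q = 1/3
P2 indiff ⇒ p·1+(1-p)·6 = p·9+(1-p)·0 ⇒ p(-8) = (1-p)(-6) ⇒ p = 3/7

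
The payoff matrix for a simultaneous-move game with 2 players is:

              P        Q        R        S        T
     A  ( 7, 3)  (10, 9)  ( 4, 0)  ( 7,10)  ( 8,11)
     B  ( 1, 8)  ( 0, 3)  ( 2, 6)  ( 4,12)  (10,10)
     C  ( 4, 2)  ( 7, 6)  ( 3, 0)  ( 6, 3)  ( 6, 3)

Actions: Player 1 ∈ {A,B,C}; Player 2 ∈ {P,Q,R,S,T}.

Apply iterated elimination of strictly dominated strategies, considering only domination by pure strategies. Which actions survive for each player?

P1 drop C (A beats it: P:7>4 Q:10>7 R:4>3 S:7>6 T:8>6)
P2 drop P (S beats it: A:10>3 B:12>8)
P2 drop Q (S beats it: A:10>9 B:12>3)
P2 drop R (S beats it: A:10>0 B:12>6)
P1→{A,B} P2→{S,T}

Remaining: P1:{A,B} P2:{S,T}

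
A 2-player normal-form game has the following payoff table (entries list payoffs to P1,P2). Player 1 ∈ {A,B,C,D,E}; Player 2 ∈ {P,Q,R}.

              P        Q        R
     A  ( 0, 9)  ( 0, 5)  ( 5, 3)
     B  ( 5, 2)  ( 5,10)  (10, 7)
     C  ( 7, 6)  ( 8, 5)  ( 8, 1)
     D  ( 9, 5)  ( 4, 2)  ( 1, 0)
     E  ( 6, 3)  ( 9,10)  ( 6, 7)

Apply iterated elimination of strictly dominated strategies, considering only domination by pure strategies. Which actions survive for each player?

IESDS → P1:{C,D,E} P2:{P,Q}

P1 drop A (B beats it: P:5>0 Q:5>0 R:10>5)
P2 drop R (Q beats it: B:10>7 C:5>1 D:2>0 E:10>7)
P1 drop B (C beats it: P:7>5 Q:8>5)
P1→{C,D,E} P2→{P,Q}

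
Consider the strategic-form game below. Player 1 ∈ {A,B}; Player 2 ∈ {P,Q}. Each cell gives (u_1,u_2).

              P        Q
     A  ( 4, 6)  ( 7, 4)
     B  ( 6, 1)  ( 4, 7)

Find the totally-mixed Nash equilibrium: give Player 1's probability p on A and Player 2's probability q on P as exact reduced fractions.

P1 mixes 3/4 on A; P2 mixes 3/5 on P

P1 indiff ⇒ q·4+(1-q)·7 = q·6+(1-q)·4 ⇒ q(-2) = (1-q)(-3) ⇒ q = 3/5
P2 indiff ⇒ p·6+(1-p)·1 = p·4+(1-p)·7 ⇒ p(2) = (1-p)(6) ⇒ p = 3/4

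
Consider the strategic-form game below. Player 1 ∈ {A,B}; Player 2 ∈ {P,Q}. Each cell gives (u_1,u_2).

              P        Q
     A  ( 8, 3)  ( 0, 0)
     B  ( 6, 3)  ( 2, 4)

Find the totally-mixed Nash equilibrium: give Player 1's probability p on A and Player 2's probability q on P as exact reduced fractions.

P1 indiff ⇒ q·8+(1-q)·0 = q·6+(1-q)·2 ⇒ q(2) = (1-q)(2) ⇒ q = 1/2
P2 indiff ⇒ p·3+(1-p)·3 = p·0+(1-p)·4 ⇒ p(3) = (1-p)(1) ⇒ p = 1/4

P1 mixes 1/4 on A; P2 mixes 1/2 on P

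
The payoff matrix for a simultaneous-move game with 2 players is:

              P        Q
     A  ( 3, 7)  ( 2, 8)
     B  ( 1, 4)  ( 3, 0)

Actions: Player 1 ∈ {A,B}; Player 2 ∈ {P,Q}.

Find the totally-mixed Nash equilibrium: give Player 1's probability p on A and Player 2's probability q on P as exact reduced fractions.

P1 indiff ⇒ q·3+(1-q)·2 = q·1+(1-q)·3 ⇒ q(2) = (1-q)(1) ⇒ q = 1/3
P2 indiff ⇒ p·7+(1-p)·4 = p·8+(1-p)·0 ⇒ p(-1) = (1-p)(-4) ⇒ p = 4/5

(p,q) = (4/5, 1/3)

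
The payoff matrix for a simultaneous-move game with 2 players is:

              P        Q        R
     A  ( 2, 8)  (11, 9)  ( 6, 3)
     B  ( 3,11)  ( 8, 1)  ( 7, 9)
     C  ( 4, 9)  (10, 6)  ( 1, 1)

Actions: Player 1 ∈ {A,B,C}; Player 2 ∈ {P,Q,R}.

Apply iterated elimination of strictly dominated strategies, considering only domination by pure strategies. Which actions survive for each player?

P2 drop R (P beats it: A:8>3 B:11>9 C:9>1)
P1 drop B (C beats it: P:4>3 Q:10>8)
P1→{A,C} P2→{P,Q}

Remaining: P1:{A,C} P2:{P,Q}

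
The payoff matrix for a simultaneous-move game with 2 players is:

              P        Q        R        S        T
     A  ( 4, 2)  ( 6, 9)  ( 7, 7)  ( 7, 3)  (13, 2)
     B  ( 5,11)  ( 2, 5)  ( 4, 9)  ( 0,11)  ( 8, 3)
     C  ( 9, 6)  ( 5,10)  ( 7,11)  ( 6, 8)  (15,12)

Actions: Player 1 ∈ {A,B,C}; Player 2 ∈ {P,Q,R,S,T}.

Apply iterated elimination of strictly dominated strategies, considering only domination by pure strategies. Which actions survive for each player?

Survivors P1:{A,C} P2:{Q,R,T}

P1 drop B (C beats it: P:9>5 Q:5>2 R:7>4 S:6>0 T:15>8)
P2 drop P (Q beats it: A:9>2 C:10>6)
P2 drop S (Q beats it: A:9>3 C:10>8)
P1→{A,C} P2→{Q,R,T}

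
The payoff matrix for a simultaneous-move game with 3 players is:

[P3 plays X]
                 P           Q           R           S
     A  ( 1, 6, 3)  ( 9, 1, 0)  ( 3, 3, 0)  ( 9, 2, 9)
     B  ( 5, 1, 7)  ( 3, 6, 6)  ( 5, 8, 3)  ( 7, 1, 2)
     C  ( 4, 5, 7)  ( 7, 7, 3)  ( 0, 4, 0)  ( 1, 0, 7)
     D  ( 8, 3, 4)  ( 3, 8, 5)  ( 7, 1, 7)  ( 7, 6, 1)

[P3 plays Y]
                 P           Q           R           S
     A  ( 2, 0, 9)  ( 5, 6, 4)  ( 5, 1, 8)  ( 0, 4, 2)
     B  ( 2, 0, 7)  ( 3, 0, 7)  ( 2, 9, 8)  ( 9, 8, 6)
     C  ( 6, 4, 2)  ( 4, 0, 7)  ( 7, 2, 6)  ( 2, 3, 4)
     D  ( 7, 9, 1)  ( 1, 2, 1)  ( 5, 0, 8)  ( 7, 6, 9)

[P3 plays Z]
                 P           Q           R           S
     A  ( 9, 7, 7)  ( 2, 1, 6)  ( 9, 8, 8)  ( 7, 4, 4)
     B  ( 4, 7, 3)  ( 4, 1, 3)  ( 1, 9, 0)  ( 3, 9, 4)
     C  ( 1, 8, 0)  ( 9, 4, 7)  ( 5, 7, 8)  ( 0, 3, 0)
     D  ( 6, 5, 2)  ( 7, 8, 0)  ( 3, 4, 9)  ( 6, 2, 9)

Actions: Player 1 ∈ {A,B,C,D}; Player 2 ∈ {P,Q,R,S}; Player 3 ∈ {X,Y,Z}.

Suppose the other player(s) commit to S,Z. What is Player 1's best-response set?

argmax u_1 = {A}

u_1(A vs S,Z) = 7
u_1(B vs S,Z) = 3
u_1(C vs S,Z) = 0
u_1(D vs S,Z) = 6
max payoff 7 at {A}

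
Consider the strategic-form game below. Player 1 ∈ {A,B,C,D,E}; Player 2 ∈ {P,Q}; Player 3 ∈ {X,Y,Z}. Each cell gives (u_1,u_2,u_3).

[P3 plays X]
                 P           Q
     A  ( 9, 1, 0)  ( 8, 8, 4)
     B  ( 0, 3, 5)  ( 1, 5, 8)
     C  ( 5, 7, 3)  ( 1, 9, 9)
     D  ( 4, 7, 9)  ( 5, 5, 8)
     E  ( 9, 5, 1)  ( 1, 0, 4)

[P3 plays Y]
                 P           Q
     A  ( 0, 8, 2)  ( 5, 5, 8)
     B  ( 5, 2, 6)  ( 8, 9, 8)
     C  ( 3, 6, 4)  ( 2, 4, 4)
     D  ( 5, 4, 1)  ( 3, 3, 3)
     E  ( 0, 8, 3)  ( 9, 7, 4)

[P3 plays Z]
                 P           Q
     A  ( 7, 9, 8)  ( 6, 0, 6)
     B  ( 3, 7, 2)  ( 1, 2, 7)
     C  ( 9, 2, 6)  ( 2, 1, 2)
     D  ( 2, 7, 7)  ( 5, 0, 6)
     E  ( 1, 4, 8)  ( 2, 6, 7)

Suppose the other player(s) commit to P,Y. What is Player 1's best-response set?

argmax u_1 = {B,D}

u_1(A vs P,Y) = 0
u_1(B vs P,Y) = 5
u_1(C vs P,Y) = 3
u_1(D vs P,Y) = 5
u_1(E vs P,Y) = 0
max payoff 5 at {B,D}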